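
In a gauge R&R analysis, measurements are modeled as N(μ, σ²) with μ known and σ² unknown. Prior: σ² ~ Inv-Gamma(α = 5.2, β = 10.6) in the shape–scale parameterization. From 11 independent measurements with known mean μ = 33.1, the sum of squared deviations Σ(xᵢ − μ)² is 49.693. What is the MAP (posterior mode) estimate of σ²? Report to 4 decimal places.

3.0296

With known mean μ and an Inverse-Gamma(α, β) prior on σ², the Normal likelihood is conjugate: posterior is Inv-Gamma(α + n/2, β + Σ(xᵢ−μ)²/2).
Posterior: Inv-Gamma(5.2 + 11/2, 10.6 + 49.693/2) = Inv-Gamma(10.70, 35.4465).
Mode = β/(α+1) = 35.4465/11.70 = 3.0296.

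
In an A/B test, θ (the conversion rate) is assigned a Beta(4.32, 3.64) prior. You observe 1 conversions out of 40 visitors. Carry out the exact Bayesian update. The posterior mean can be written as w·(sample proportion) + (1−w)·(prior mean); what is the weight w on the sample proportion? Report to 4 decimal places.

The Beta prior is conjugate to a Binomial/Bernoulli likelihood; the update adds successes to α and failures to β.
Posterior mean = (α₀+k)/(α₀+β₀+n) = [n/(α₀+β₀+n)]·(k/n) + [(α₀+β₀)/(α₀+β₀+n)]·α₀/(α₀+β₀), so only n and the prior enter the weight.
The weight on the data is w = n/(α₀+β₀+n) = 40/(4.32+3.64+40) = 40/47.96 = 0.8340.

0.8340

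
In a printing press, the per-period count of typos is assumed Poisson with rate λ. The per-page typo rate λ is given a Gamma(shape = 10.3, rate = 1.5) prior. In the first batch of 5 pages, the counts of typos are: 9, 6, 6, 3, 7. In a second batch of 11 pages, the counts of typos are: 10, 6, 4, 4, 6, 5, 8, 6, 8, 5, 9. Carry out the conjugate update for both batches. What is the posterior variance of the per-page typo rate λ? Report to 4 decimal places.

With a Gamma(shape α, rate β) prior, the Poisson likelihood is conjugate: the posterior is Gamma(α + ΣXᵢ, β + n).
Batch 1: sum of counts S = 31 over n = 5 pages.
After batch 1: Gamma(α+S, β+n) = Gamma(10.3+31, 1.5+5) = Gamma(41.3, 6.5).
Batch 2: sum of counts S = 71 over n = 11 pages.
After batch 2: Gamma(α+S, β+n) = Gamma(41.3+71, 6.5+11) = Gamma(112.3, 17.5).
Var = α/β² = 112.3/17.5² = 0.3667.

0.3667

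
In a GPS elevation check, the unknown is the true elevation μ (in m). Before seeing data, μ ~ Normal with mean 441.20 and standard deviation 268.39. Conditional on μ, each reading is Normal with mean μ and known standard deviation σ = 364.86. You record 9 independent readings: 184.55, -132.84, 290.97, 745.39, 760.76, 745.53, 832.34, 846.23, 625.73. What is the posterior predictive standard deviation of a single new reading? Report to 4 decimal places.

For Normal data with known variance σ², a Normal(μ₀, σ₀²) prior on μ is conjugate. Posterior precision = 1/σ₀² + n/σ²; posterior mean is the precision-weighted average of μ₀ and x̄.
σ₀² = 268.39² = 72033.1921, σ² = 364.86² = 133122.8196; σ² + n·σ₀² = 133122.8196 + 9·72033.1921 = 781421.5485.
Posterior precision = 1/σ₀² + n/σ² = 1/72033.1921 + 9/133122.8196 = (σ² + n·σ₀²)/(σ₀²σ²) = 781421.5485/(72033.1921·133122.8196); posterior variance σₙ² = σ₀²σ²/(σ² + n·σ₀²) = 72033.1921·133122.8196/781421.5485 = 12271.560281.
Predictive variance for one new observation = σₙ² + σ² = 72033.1921·133122.8196/781421.5485 + 133122.8196 = σ²·(σ₀² + 781421.5485)/781421.5485 = 133122.8196·853454.7406/781421.5485 = 145394.379881; SD = √(133122.8196·853454.7406/781421.5485) = 381.3061.

381.3061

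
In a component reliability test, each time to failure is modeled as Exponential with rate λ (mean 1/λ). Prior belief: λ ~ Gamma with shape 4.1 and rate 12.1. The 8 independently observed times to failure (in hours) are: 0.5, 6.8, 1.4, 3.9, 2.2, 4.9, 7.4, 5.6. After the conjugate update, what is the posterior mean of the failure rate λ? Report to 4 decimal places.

0.2701

With a Gamma(shape α, rate β) prior on the exponential rate λ, the posterior after n observations with total T = Σxᵢ is Gamma(α+n, β+T).
Sum of observations T = 32.7 hours; n = 8.
Posterior: Gamma(4.1+8, 12.1+32.7) = Gamma(12.1, 44.8).
Posterior mean of λ = α/β = 12.1/44.8 = 0.2701.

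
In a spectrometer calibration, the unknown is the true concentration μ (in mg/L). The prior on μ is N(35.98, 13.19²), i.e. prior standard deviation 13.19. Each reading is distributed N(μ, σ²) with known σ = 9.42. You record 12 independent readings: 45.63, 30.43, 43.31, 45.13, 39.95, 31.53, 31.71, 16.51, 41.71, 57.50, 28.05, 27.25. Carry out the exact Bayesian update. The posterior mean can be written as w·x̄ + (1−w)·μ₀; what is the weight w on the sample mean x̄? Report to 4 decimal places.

For Normal data with known variance σ², a Normal(μ₀, σ₀²) prior on μ is conjugate. Posterior precision = 1/σ₀² + n/σ²; posterior mean is the precision-weighted average of μ₀ and x̄.
σ₀² = 13.19² = 173.9761, σ² = 9.42² = 88.7364. Prior precision 1/σ₀² = 1/173.9761; data precision n/σ² = 12/88.7364.
w = (n/σ²)/(1/σ₀² + n/σ²) = n·σ₀²/(σ² + n·σ₀²) = 12·173.9761/(88.7364 + 12·173.9761) = 2087.7132/2176.4496 = 0.9592.

0.9592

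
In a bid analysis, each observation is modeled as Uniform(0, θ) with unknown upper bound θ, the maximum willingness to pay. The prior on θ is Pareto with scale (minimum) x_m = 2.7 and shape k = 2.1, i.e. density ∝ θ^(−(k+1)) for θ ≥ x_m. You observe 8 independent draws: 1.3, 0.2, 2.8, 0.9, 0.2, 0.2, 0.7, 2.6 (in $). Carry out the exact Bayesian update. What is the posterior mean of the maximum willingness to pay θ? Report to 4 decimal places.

3.1077

A Pareto(scale x_m, shape k) prior on the upper bound θ of Uniform(0, θ) is conjugate: posterior is Pareto(max(x_m, max xᵢ), k + n).
Sample maximum = 2.8; prior scale x_m = 2.7 → posterior scale = max = 2.8.
Posterior shape = 2.1 + 8 = 10.1.
E[θ|data] = k·x_m/(k−1) = 10.1·2.8/9.1 = 3.1077.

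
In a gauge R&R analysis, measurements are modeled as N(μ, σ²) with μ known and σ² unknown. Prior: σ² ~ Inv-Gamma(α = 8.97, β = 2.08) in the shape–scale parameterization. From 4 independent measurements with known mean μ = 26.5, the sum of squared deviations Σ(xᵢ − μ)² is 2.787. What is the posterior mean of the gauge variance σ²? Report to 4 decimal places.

With known mean μ and an Inverse-Gamma(α, β) prior on σ², the Normal likelihood is conjugate: posterior is Inv-Gamma(α + n/2, β + Σ(xᵢ−μ)²/2).
Posterior: Inv-Gamma(8.97 + 4/2, 2.08 + 2.787/2) = Inv-Gamma(10.97, 3.4735).
E[σ²|data] = β/(α−1) = 3.4735/9.97 = 0.3484.

0.3484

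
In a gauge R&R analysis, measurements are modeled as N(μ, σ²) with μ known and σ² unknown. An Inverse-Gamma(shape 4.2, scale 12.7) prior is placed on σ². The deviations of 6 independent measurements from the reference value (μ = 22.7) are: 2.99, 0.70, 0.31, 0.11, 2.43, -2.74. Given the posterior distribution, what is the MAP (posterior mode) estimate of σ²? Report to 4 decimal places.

With known mean μ and an Inverse-Gamma(α, β) prior on σ², the Normal likelihood is conjugate: posterior is Inv-Gamma(α + n/2, β + Σ(xᵢ−μ)²/2).
Σ(xᵢ−μ)² = (2.99)² + (0.70)² + (0.31)² + (0.11)² + (2.43)² + (-2.74)² = 22.9508.
Posterior: Inv-Gamma(4.2 + 6/2, 12.7 + 22.9508/2) = Inv-Gamma(7.20, 24.17540).
Mode = β/(α+1) = 24.17540/8.20 = 2.9482.

2.9482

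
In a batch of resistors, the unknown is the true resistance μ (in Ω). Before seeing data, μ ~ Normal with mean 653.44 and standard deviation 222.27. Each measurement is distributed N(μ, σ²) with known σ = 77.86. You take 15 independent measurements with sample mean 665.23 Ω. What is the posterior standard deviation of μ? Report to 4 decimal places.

20.0216

For Normal data with known variance σ², a Normal(μ₀, σ₀²) prior on μ is conjugate. Posterior precision = 1/σ₀² + n/σ²; posterior mean is the precision-weighted average of μ₀ and x̄.
σ₀² = 222.27² = 49403.9529, σ² = 77.86² = 6062.1796; σ² + n·σ₀² = 6062.1796 + 15·49403.9529 = 747121.4731.
Posterior precision = 1/σ₀² + n/σ² = 1/49403.9529 + 15/6062.1796 = (σ² + n·σ₀²)/(σ₀²σ²) = 747121.4731/(49403.9529·6062.1796); posterior variance σₙ² = σ₀²σ²/(σ² + n·σ₀²) = 49403.9529·6062.1796/747121.4731 = 400.866052.
Posterior SD = √σₙ² = √(49403.9529·6062.1796/747121.4731) = 20.0216.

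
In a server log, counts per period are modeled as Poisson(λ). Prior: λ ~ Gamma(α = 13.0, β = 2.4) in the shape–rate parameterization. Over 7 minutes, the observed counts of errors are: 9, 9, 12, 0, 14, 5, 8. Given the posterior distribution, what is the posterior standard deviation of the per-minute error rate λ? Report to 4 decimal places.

0.8901

With a Gamma(shape α, rate β) prior, the Poisson likelihood is conjugate: the posterior is Gamma(α + ΣXᵢ, β + n).
Sum of counts S = 57 over n = 7 minutes.
Posterior: Gamma(α+S, β+n) = Gamma(13.0+57, 2.4+7) = Gamma(70.0, 9.4).
SD = √α/β = √70.0/9.4 = 0.8901.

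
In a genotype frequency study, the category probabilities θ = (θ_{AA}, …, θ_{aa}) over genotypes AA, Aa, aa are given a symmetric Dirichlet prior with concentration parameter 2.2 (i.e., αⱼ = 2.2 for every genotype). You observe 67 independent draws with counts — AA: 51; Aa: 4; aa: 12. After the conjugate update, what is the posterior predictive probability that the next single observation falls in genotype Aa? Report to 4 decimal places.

0.0842

The Dirichlet prior is conjugate to the Multinomial likelihood: each posterior αⱼ = prior αⱼ + observed count nⱼ.
Posterior concentration: (53.2, 6.2, 14.2), total = 73.6.
P(next = Aa | data) = α_{Aa}/Σα = 0.0842.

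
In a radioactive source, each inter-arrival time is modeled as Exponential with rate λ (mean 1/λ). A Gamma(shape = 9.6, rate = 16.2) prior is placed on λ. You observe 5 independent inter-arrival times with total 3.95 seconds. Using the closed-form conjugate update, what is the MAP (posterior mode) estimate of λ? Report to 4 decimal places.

0.6749

With a Gamma(shape α, rate β) prior on the exponential rate λ, the posterior after n observations with total T = Σxᵢ is Gamma(α+n, β+T).
Posterior: Gamma(9.6+5, 16.2+3.95) = Gamma(14.6, 20.15).
Mode = (α−1)/β = 0.6749.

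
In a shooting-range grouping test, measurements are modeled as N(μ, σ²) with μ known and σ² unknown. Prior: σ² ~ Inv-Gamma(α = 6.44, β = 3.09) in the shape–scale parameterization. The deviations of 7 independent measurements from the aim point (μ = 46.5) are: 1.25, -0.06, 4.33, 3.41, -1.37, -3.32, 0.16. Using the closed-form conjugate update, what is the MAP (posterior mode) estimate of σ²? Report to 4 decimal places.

2.3331

With known mean μ and an Inverse-Gamma(α, β) prior on σ², the Normal likelihood is conjugate: posterior is Inv-Gamma(α + n/2, β + Σ(xᵢ−μ)²/2).
Σ(xᵢ−μ)² = (1.25)² + (-0.06)² + (4.33)² + (3.41)² + (-1.37)² + (-3.32)² + (0.16)² = 44.8680.
Posterior: Inv-Gamma(6.44 + 7/2, 3.09 + 44.8680/2) = Inv-Gamma(9.94, 25.52400).
Mode = β/(α+1) = 25.52400/10.94 = 2.3331.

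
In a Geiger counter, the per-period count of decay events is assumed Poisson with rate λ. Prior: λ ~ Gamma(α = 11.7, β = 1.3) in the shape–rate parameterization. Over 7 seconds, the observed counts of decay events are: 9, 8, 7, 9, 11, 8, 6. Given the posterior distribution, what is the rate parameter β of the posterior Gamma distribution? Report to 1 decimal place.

8.3

With a Gamma(shape α, rate β) prior, the Poisson likelihood is conjugate: the posterior is Gamma(α + ΣXᵢ, β + n).
Sum of counts S = 58 over n = 7 seconds.
Posterior: Gamma(α+S, β+n) = Gamma(11.7+58, 1.3+7) = Gamma(69.7, 8.3).
Posterior β = 8.3.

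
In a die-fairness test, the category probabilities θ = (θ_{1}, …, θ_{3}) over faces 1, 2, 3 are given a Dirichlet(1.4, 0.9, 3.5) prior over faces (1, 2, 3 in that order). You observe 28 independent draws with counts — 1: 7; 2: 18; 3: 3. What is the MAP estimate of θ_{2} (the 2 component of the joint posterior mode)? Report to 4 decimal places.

0.5812

The Dirichlet prior is conjugate to the Multinomial likelihood: each posterior αⱼ = prior αⱼ + observed count nⱼ.
Posterior concentration: (8.4, 18.9, 6.5), total = 33.8.
Joint mode component: (α_{2}−1)/(Σα−K) = 17.9/30.8 = 0.5812.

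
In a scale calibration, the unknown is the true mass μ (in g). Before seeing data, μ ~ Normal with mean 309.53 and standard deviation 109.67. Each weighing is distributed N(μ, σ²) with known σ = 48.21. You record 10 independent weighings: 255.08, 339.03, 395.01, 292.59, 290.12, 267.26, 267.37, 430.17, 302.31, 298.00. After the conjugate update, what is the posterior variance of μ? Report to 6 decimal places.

228.014247

For Normal data with known variance σ², a Normal(μ₀, σ₀²) prior on μ is conjugate. Posterior precision = 1/σ₀² + n/σ²; posterior mean is the precision-weighted average of μ₀ and x̄.
σ₀² = 109.67² = 12027.5089, σ² = 48.21² = 2324.2041; σ² + n·σ₀² = 2324.2041 + 10·12027.5089 = 122599.2931.
Posterior precision = 1/σ₀² + n/σ² = 1/12027.5089 + 10/2324.2041 = (σ² + n·σ₀²)/(σ₀²σ²) = 122599.2931/(12027.5089·2324.2041); posterior variance σₙ² = σ₀²σ²/(σ² + n·σ₀²) = 12027.5089·2324.2041/122599.2931 = 228.014247.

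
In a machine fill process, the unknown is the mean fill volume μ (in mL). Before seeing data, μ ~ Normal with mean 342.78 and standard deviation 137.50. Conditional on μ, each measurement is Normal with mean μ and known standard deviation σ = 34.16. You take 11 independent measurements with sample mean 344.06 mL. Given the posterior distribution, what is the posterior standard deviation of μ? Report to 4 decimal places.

10.2709

For Normal data with known variance σ², a Normal(μ₀, σ₀²) prior on μ is conjugate. Posterior precision = 1/σ₀² + n/σ²; posterior mean is the precision-weighted average of μ₀ and x̄.
σ₀² = 137.50² = 18906.25, σ² = 34.16² = 1166.9056; σ² + n·σ₀² = 1166.9056 + 11·18906.25 = 209135.6556.
Posterior precision = 1/σ₀² + n/σ² = 1/18906.25 + 11/1166.9056 = (σ² + n·σ₀²)/(σ₀²σ²) = 209135.6556/(18906.25·1166.9056); posterior variance σₙ² = σ₀²σ²/(σ² + n·σ₀²) = 18906.25·1166.9056/209135.6556 = 105.490424.
Posterior SD = √σₙ² = √(18906.25·1166.9056/209135.6556) = 10.2709.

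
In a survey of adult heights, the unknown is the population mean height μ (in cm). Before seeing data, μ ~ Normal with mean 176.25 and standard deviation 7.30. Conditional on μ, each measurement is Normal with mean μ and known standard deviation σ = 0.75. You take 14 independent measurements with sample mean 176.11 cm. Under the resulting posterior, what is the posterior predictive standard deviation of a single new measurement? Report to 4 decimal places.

0.7763

For Normal data with known variance σ², a Normal(μ₀, σ₀²) prior on μ is conjugate. Posterior precision = 1/σ₀² + n/σ²; posterior mean is the precision-weighted average of μ₀ and x̄.
σ₀² = 7.30² = 53.29, σ² = 0.75² = 0.5625; σ² + n·σ₀² = 0.5625 + 14·53.29 = 746.6225.
Posterior precision = 1/σ₀² + n/σ² = 1/53.29 + 14/0.5625 = (σ² + n·σ₀²)/(σ₀²σ²) = 746.6225/(53.29·0.5625); posterior variance σₙ² = σ₀²σ²/(σ² + n·σ₀²) = 53.29·0.5625/746.6225 = 0.040148.
Predictive variance for one new observation = σₙ² + σ² = 53.29·0.5625/746.6225 + 0.5625 = σ²·(σ₀² + 746.6225)/746.6225 = 0.5625·799.9125/746.6225 = 0.602648; SD = √(0.5625·799.9125/746.6225) = 0.7763.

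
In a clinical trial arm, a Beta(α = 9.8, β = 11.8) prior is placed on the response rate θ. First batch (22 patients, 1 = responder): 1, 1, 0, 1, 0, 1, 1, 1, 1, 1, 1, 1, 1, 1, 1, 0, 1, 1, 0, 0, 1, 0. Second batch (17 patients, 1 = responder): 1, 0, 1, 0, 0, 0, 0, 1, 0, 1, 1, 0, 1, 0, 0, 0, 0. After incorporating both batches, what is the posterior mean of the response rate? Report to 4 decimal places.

0.5248

The Beta prior is conjugate to a Binomial/Bernoulli likelihood; the update adds successes to α and failures to β.
After batch 1: Beta(9.8+16, 11.8+6) = Beta(25.8, 17.8).
After batch 2: Beta(25.8+6, 17.8+11) = Beta(31.8, 28.8).
Posterior mean = α/(α+β) = 31.8/60.6 = 0.5248.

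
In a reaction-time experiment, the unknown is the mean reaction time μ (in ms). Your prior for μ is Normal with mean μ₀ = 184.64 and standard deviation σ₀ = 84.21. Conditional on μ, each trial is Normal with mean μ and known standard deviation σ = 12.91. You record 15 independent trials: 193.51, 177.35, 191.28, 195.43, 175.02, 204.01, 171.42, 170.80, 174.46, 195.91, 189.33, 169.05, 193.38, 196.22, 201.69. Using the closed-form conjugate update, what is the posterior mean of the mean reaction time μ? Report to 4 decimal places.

186.5876

For Normal data with known variance σ², a Normal(μ₀, σ₀²) prior on μ is conjugate. Posterior precision = 1/σ₀² + n/σ²; posterior mean is the precision-weighted average of μ₀ and x̄.
Σxᵢ = 193.51 + 177.35 + 191.28 + 195.43 + 175.02 + 204.01 + 171.42 + 170.80 + 174.46 + 195.91 + 189.33 + 169.05 + 193.38 + 196.22 + 201.69 = 2798.86, so n·x̄ = 2798.86.
σ₀² = 84.21² = 7091.3241, σ² = 12.91² = 166.6681; σ² + n·σ₀² = 166.6681 + 15·7091.3241 = 106536.5296.
Posterior mean = (μ₀/σ₀² + n·x̄/σ²)/(1/σ₀² + n/σ²) = (σ²·μ₀ + σ₀²·n·x̄)/(σ² + n·σ₀²) = (166.6681·184.64 + 7091.3241·2798.86)/106536.5296 = 19878396.96851/106536.5296 = 186.5876.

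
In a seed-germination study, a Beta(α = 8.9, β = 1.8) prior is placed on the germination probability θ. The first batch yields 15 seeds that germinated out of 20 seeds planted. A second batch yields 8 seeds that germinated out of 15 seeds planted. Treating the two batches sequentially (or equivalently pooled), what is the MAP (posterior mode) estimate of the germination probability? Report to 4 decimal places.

The Beta prior is conjugate to a Binomial/Bernoulli likelihood; the update adds successes to α and failures to β.
After batch 1: Beta(8.9+15, 1.8+5) = Beta(23.9, 6.8).
After batch 2: Beta(23.9+8, 6.8+7) = Beta(31.9, 13.8).
Mode of Beta(a,b) for a,b>1 is (a−1)/(a+b−2) = 30.9/43.7 = 0.7071.

0.7071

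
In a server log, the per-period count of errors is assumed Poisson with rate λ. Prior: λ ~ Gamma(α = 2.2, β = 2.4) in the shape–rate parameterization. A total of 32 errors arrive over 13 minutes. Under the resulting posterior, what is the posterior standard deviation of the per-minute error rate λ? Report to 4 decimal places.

0.3797

With a Gamma(shape α, rate β) prior, the Poisson likelihood is conjugate: the posterior is Gamma(α + ΣXᵢ, β + n).
Posterior: Gamma(α+S, β+n) = Gamma(2.2+32, 2.4+13) = Gamma(34.2, 15.4).
SD = √α/β = √34.2/15.4 = 0.3797.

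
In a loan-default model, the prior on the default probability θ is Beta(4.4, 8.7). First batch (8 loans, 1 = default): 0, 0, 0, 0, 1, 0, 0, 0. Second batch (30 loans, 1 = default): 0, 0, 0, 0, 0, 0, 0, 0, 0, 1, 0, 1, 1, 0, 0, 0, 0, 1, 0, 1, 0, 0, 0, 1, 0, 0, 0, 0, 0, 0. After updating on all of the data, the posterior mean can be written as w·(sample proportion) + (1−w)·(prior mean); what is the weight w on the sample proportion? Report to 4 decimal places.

0.7436

The Beta prior is conjugate to a Binomial/Bernoulli likelihood; the update adds successes to α and failures to β.
Total number of loans: n = 8 + 30 = 38.
Posterior mean = (α₀+k)/(α₀+β₀+n) = [n/(α₀+β₀+n)]·(k/n) + [(α₀+β₀)/(α₀+β₀+n)]·α₀/(α₀+β₀), so only n and the prior enter the weight.
The weight on the data is w = n/(α₀+β₀+n) = 38/(4.4+8.7+38) = 38/51.1 = 0.7436.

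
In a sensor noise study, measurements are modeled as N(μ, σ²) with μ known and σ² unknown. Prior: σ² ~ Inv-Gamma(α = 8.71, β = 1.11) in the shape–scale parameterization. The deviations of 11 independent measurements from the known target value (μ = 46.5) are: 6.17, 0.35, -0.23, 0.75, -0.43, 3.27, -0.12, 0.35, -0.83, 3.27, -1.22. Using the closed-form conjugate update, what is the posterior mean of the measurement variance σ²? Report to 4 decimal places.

2.4569

With known mean μ and an Inverse-Gamma(α, β) prior on σ², the Normal likelihood is conjugate: posterior is Inv-Gamma(α + n/2, β + Σ(xᵢ−μ)²/2).
Σ(xᵢ−μ)² = (6.17)² + (0.35)² + (-0.23)² + (0.75)² + (-0.43)² + (3.27)² + (-0.12)² + (0.35)² + (-0.83)² + (3.27)² + (-1.22)² = 62.6917.
Posterior: Inv-Gamma(8.71 + 11/2, 1.11 + 62.6917/2) = Inv-Gamma(14.21, 32.45585).
E[σ²|data] = β/(α−1) = 32.45585/13.21 = 2.4569.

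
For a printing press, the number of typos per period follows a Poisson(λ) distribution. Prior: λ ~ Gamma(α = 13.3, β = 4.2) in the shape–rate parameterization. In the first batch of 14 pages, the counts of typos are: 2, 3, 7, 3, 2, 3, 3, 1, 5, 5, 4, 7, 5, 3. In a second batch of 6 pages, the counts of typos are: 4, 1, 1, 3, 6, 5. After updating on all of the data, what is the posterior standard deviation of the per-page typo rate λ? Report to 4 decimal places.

0.3839

With a Gamma(shape α, rate β) prior, the Poisson likelihood is conjugate: the posterior is Gamma(α + ΣXᵢ, β + n).
Batch 1: sum of counts S = 53 over n = 14 pages.
After batch 1: Gamma(α+S, β+n) = Gamma(13.3+53, 4.2+14) = Gamma(66.3, 18.2).
Batch 2: sum of counts S = 20 over n = 6 pages.
After batch 2: Gamma(α+S, β+n) = Gamma(66.3+20, 18.2+6) = Gamma(86.3, 24.2).
SD = √α/β = √86.3/24.2 = 0.3839.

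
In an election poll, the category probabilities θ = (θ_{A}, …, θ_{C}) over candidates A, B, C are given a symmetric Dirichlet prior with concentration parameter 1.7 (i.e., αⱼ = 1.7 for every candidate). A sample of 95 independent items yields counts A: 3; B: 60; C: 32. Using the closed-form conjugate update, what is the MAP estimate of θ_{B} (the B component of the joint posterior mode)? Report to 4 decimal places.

0.6251

The Dirichlet prior is conjugate to the Multinomial likelihood: each posterior αⱼ = prior αⱼ + observed count nⱼ.
Posterior concentration: (4.7, 61.7, 33.7), total = 100.1.
Joint mode component: (α_{B}−1)/(Σα−K) = 60.7/97.1 = 0.6251.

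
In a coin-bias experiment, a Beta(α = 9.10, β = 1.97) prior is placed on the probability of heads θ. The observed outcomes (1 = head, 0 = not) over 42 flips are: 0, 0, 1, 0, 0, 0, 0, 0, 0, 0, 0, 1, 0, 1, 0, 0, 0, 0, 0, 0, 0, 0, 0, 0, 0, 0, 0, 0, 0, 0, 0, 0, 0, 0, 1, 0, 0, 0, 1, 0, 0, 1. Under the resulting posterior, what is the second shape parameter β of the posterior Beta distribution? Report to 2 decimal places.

The Beta prior is conjugate to a Binomial/Bernoulli likelihood; the update adds successes to α and failures to β.
Posterior: Beta(α+k, β+n−k) = Beta(9.10+6, 1.97+36) = Beta(15.10, 37.97).
Posterior β = 37.97.

37.97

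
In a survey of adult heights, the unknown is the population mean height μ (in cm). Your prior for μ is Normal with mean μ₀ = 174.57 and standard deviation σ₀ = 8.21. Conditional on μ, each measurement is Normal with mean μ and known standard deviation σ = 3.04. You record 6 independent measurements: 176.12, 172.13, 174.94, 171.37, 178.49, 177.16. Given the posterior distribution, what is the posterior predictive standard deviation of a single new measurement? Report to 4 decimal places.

3.2783

For Normal data with known variance σ², a Normal(μ₀, σ₀²) prior on μ is conjugate. Posterior precision = 1/σ₀² + n/σ²; posterior mean is the precision-weighted average of μ₀ and x̄.
σ₀² = 8.21² = 67.4041, σ² = 3.04² = 9.2416; σ² + n·σ₀² = 9.2416 + 6·67.4041 = 413.6662.
Posterior precision = 1/σ₀² + n/σ² = 1/67.4041 + 6/9.2416 = (σ² + n·σ₀²)/(σ₀²σ²) = 413.6662/(67.4041·9.2416); posterior variance σₙ² = σ₀²σ²/(σ² + n·σ₀²) = 67.4041·9.2416/413.6662 = 1.505856.
Predictive variance for one new observation = σₙ² + σ² = 67.4041·9.2416/413.6662 + 9.2416 = σ²·(σ₀² + 413.6662)/413.6662 = 9.2416·481.0703/413.6662 = 10.747456; SD = √(9.2416·481.0703/413.6662) = 3.2783.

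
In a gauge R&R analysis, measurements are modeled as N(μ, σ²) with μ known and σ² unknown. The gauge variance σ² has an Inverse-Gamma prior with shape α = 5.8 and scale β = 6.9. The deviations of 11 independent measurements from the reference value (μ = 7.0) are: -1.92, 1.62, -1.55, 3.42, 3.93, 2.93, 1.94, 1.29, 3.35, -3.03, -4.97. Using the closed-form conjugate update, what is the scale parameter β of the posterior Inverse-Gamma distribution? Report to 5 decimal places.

54.38575

With known mean μ and an Inverse-Gamma(α, β) prior on σ², the Normal likelihood is conjugate: posterior is Inv-Gamma(α + n/2, β + Σ(xᵢ−μ)²/2).
Σ(xᵢ−μ)² = (-1.92)² + (1.62)² + (-1.55)² + (3.42)² + (3.93)² + (2.93)² + (1.94)² + (1.29)² + (3.35)² + (-3.03)² + (-4.97)² = 94.9715.
Posterior: Inv-Gamma(5.8 + 11/2, 6.9 + 94.9715/2) = Inv-Gamma(11.30, 54.38575).
Posterior β = 54.38575.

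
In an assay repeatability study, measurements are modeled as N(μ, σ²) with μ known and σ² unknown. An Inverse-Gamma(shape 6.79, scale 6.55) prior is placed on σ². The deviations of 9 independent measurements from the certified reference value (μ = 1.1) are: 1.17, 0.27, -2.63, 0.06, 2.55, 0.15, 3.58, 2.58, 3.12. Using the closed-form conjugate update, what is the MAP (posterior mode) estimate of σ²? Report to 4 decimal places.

With known mean μ and an Inverse-Gamma(α, β) prior on σ², the Normal likelihood is conjugate: posterior is Inv-Gamma(α + n/2, β + Σ(xᵢ−μ)²/2).
Σ(xᵢ−μ)² = (1.17)² + (0.27)² + (-2.63)² + (0.06)² + (2.55)² + (0.15)² + (3.58)² + (2.58)² + (3.12)² = 44.0945.
Posterior: Inv-Gamma(6.79 + 9/2, 6.55 + 44.0945/2) = Inv-Gamma(11.29, 28.59725).
Mode = β/(α+1) = 28.59725/12.29 = 2.3269.

2.3269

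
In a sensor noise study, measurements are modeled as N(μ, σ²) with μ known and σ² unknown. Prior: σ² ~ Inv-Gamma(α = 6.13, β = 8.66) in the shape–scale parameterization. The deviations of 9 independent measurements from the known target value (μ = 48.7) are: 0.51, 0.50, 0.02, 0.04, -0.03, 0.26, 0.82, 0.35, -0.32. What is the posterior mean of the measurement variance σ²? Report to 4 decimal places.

With known mean μ and an Inverse-Gamma(α, β) prior on σ², the Normal likelihood is conjugate: posterior is Inv-Gamma(α + n/2, β + Σ(xᵢ−μ)²/2).
Σ(xᵢ−μ)² = (0.51)² + (0.50)² + (0.02)² + (0.04)² + (-0.03)² + (0.26)² + (0.82)² + (0.35)² + (-0.32)² = 1.4779.
Posterior: Inv-Gamma(6.13 + 9/2, 8.66 + 1.4779/2) = Inv-Gamma(10.63, 9.39895).
E[σ²|data] = β/(α−1) = 9.39895/9.63 = 0.9760.

0.9760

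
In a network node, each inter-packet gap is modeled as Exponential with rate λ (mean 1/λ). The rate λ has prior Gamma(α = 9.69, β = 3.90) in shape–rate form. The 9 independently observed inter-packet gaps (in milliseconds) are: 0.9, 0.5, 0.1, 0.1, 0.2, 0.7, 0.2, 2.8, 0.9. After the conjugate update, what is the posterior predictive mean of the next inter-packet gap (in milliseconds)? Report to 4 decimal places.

0.5822

With a Gamma(shape α, rate β) prior on the exponential rate λ, the posterior after n observations with total T = Σxᵢ is Gamma(α+n, β+T).
Sum of observations T = 6.4 milliseconds; n = 9.
Posterior: Gamma(9.69+9, 3.90+6.4) = Gamma(18.69, 10.30).
The predictive distribution for the next observation is Lomax; its mean is β/(α−1) = 10.30/17.69 = 0.5822.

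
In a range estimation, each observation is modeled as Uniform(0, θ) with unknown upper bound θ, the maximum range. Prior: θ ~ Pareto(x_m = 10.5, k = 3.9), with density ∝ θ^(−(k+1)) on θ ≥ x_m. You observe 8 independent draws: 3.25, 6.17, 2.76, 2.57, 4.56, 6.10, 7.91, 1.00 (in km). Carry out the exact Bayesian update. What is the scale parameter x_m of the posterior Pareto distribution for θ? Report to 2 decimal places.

10.50

A Pareto(scale x_m, shape k) prior on the upper bound θ of Uniform(0, θ) is conjugate: posterior is Pareto(max(x_m, max xᵢ), k + n).
Sample maximum = 7.91; prior scale x_m = 10.5 → posterior scale = max = 10.50.
Posterior shape = 3.9 + 8 = 11.9.
Posterior scale x_m = 10.50.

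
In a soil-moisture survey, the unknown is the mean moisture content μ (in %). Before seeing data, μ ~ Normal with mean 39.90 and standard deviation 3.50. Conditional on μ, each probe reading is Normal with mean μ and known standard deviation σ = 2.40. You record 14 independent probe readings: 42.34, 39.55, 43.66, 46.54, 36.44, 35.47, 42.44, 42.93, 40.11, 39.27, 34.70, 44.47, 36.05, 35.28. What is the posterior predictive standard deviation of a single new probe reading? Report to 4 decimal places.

For Normal data with known variance σ², a Normal(μ₀, σ₀²) prior on μ is conjugate. Posterior precision = 1/σ₀² + n/σ²; posterior mean is the precision-weighted average of μ₀ and x̄.
σ₀² = 3.50² = 12.25, σ² = 2.40² = 5.76; σ² + n·σ₀² = 5.76 + 14·12.25 = 177.26.
Posterior precision = 1/σ₀² + n/σ² = 1/12.25 + 14/5.76 = (σ² + n·σ₀²)/(σ₀²σ²) = 177.26/(12.25·5.76); posterior variance σₙ² = σ₀²σ²/(σ² + n·σ₀²) = 12.25·5.76/177.26 = 0.398059.
Predictive variance for one new observation = σₙ² + σ² = 12.25·5.76/177.26 + 5.76 = σ²·(σ₀² + 177.26)/177.26 = 5.76·189.51/177.26 = 6.158059; SD = √(5.76·189.51/177.26) = 2.4815.

2.4815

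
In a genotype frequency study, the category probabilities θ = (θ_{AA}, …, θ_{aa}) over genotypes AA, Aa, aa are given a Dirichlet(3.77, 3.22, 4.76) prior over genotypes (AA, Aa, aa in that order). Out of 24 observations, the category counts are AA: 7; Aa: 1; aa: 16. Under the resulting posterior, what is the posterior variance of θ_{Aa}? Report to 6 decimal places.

0.002833

The Dirichlet prior is conjugate to the Multinomial likelihood: each posterior αⱼ = prior αⱼ + observed count nⱼ.
Posterior concentration: (10.77, 4.22, 20.76), total = 35.75.
Var[θ_j] = α_j(Σα−α_j)/((Σα)²(Σα+1)) = 4.22·31.53/(35.75²·36.75) = 0.002833.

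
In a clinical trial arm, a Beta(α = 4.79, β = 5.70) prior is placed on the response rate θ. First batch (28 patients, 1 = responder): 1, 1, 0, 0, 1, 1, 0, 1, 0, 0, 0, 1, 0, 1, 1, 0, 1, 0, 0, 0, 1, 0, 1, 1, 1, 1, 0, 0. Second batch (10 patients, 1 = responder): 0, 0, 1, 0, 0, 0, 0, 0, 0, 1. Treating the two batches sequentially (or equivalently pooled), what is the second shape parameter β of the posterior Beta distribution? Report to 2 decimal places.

27.70

The Beta prior is conjugate to a Binomial/Bernoulli likelihood; the update adds successes to α and failures to β.
After batch 1: Beta(4.79+14, 5.70+14) = Beta(18.79, 19.70).
After batch 2: Beta(18.79+2, 19.70+8) = Beta(20.79, 27.70).
Posterior β = 27.70.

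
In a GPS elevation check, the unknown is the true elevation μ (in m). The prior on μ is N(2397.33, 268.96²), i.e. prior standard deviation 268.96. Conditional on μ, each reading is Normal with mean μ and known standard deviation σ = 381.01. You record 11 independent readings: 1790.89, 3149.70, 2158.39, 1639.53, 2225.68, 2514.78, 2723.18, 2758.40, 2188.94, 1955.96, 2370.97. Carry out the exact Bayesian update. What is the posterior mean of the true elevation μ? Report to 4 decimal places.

For Normal data with known variance σ², a Normal(μ₀, σ₀²) prior on μ is conjugate. Posterior precision = 1/σ₀² + n/σ²; posterior mean is the precision-weighted average of μ₀ and x̄.
Σxᵢ = 1790.89 + 3149.70 + 2158.39 + 1639.53 + 2225.68 + 2514.78 + 2723.18 + 2758.40 + 2188.94 + 1955.96 + 2370.97 = 25476.42, so n·x̄ = 25476.42.
σ₀² = 268.96² = 72339.4816, σ² = 381.01² = 145168.6201; σ² + n·σ₀² = 145168.6201 + 11·72339.4816 = 940902.9177.
Posterior mean = (μ₀/σ₀² + n·x̄/σ²)/(1/σ₀² + n/σ²) = (σ²·μ₀ + σ₀²·n·x̄)/(σ² + n·σ₀²) = (145168.6201·2397.33 + 72339.4816·25476.42)/940902.9177 = 2190968103.848205/940902.9177 = 2328.5804.

2328.5804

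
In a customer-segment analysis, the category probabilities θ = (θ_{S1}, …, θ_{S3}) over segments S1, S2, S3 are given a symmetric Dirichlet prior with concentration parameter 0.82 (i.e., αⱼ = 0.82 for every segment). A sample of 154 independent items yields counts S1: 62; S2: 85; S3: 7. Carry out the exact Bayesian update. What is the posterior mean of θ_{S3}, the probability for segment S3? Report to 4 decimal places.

0.0500

The Dirichlet prior is conjugate to the Multinomial likelihood: each posterior αⱼ = prior αⱼ + observed count nⱼ.
Posterior concentration: (62.82, 85.82, 7.82), total = 156.46.
E[θ_{S3}|data] = α_{S3}/Σα = 7.82/156.46 = 0.0500.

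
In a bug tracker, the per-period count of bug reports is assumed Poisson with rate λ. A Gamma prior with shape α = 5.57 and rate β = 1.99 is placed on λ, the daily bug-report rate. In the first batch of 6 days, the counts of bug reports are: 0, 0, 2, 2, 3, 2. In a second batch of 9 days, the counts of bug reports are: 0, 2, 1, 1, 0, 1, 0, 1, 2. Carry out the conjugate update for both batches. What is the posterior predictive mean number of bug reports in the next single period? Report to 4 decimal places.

With a Gamma(shape α, rate β) prior, the Poisson likelihood is conjugate: the posterior is Gamma(α + ΣXᵢ, β + n).
Batch 1: sum of counts S = 9 over n = 6 days.
After batch 1: Gamma(α+S, β+n) = Gamma(5.57+9, 1.99+6) = Gamma(14.57, 7.99).
Batch 2: sum of counts S = 8 over n = 9 days.
After batch 2: Gamma(α+S, β+n) = Gamma(14.57+8, 7.99+9) = Gamma(22.57, 16.99).
The predictive distribution for one future period is NegBinom with mean α/β = 1.3284.

1.3284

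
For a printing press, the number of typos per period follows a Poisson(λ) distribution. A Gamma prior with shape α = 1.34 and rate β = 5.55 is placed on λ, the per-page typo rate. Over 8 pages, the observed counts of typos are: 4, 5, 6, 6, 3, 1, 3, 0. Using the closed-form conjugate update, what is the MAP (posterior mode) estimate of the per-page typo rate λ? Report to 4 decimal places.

2.0915

With a Gamma(shape α, rate β) prior, the Poisson likelihood is conjugate: the posterior is Gamma(α + ΣXᵢ, β + n).
Sum of counts S = 28 over n = 8 pages.
Posterior: Gamma(α+S, β+n) = Gamma(1.34+28, 5.55+8) = Gamma(29.34, 13.55).
Mode of Gamma(α,β) for α≥1 is (α−1)/β = 28.34/13.55 = 2.0915.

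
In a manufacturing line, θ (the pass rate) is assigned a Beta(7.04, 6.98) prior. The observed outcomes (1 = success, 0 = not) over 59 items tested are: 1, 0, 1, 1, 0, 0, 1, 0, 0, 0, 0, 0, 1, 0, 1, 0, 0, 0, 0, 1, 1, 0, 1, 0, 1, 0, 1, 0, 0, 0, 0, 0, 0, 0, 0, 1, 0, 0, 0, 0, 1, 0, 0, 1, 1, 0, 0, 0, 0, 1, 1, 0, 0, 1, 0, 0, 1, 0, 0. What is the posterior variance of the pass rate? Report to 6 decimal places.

The Beta prior is conjugate to a Binomial/Bernoulli likelihood; the update adds successes to α and failures to β.
Posterior: Beta(α+k, β+n−k) = Beta(7.04+19, 6.98+40) = Beta(26.04, 46.98).
Var = αβ/((α+β)²(α+β+1)) = 26.04·46.98/(73.02²·74.02) = 0.003100.

0.003100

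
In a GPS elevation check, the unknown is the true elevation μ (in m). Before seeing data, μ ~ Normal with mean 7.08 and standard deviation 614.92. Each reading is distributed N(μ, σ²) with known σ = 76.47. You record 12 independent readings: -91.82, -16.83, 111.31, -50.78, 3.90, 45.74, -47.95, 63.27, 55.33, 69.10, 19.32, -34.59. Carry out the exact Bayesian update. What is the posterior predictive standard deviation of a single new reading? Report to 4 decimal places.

For Normal data with known variance σ², a Normal(μ₀, σ₀²) prior on μ is conjugate. Posterior precision = 1/σ₀² + n/σ²; posterior mean is the precision-weighted average of μ₀ and x̄.
σ₀² = 614.92² = 378126.6064, σ² = 76.47² = 5847.6609; σ² + n·σ₀² = 5847.6609 + 12·378126.6064 = 4543366.9377.
Posterior precision = 1/σ₀² + n/σ² = 1/378126.6064 + 12/5847.6609 = (σ² + n·σ₀²)/(σ₀²σ²) = 4543366.9377/(378126.6064·5847.6609); posterior variance σₙ² = σ₀²σ²/(σ² + n·σ₀²) = 378126.6064·5847.6609/4543366.9377 = 486.677876.
Predictive variance for one new observation = σₙ² + σ² = 378126.6064·5847.6609/4543366.9377 + 5847.6609 = σ²·(σ₀² + 4543366.9377)/4543366.9377 = 5847.6609·4921493.5441/4543366.9377 = 6334.338776; SD = √(5847.6609·4921493.5441/4543366.9377) = 79.5886.

79.5886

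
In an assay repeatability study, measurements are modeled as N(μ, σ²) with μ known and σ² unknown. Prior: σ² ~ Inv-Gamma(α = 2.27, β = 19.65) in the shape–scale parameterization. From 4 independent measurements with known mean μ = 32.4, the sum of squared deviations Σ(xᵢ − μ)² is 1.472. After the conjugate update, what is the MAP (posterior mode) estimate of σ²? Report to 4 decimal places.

With known mean μ and an Inverse-Gamma(α, β) prior on σ², the Normal likelihood is conjugate: posterior is Inv-Gamma(α + n/2, β + Σ(xᵢ−μ)²/2).
Posterior: Inv-Gamma(2.27 + 4/2, 19.65 + 1.472/2) = Inv-Gamma(4.27, 20.3860).
Mode = β/(α+1) = 20.3860/5.27 = 3.8683.

3.8683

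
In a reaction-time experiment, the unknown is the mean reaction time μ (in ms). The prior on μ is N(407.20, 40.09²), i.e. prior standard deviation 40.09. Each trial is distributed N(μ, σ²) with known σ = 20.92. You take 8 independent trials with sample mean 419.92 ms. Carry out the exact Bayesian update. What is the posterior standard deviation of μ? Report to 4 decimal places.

For Normal data with known variance σ², a Normal(μ₀, σ₀²) prior on μ is conjugate. Posterior precision = 1/σ₀² + n/σ²; posterior mean is the precision-weighted average of μ₀ and x̄.
σ₀² = 40.09² = 1607.2081, σ² = 20.92² = 437.6464; σ² + n·σ₀² = 437.6464 + 8·1607.2081 = 13295.3112.
Posterior precision = 1/σ₀² + n/σ² = 1/1607.2081 + 8/437.6464 = (σ² + n·σ₀²)/(σ₀²σ²) = 13295.3112/(1607.2081·437.6464); posterior variance σₙ² = σ₀²σ²/(σ² + n·σ₀²) = 1607.2081·437.6464/13295.3112 = 52.905030.
Posterior SD = √σₙ² = √(1607.2081·437.6464/13295.3112) = 7.2736.

7.2736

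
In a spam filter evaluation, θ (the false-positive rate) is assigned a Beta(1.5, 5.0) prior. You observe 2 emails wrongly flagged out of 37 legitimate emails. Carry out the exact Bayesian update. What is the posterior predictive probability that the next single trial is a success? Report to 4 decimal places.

The Beta prior is conjugate to a Binomial/Bernoulli likelihood; the update adds successes to α and failures to β.
Posterior: Beta(α+k, β+n−k) = Beta(1.5+2, 5.0+35) = Beta(3.5, 40.0).
For a single future Bernoulli trial, P(success | data) = α/(α+β) = 0.0805.

0.0805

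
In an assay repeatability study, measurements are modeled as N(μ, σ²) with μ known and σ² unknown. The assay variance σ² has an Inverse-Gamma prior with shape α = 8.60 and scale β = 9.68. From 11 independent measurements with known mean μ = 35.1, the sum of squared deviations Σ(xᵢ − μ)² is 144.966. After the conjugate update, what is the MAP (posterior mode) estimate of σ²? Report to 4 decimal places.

With known mean μ and an Inverse-Gamma(α, β) prior on σ², the Normal likelihood is conjugate: posterior is Inv-Gamma(α + n/2, β + Σ(xᵢ−μ)²/2).
Posterior: Inv-Gamma(8.60 + 11/2, 9.68 + 144.966/2) = Inv-Gamma(14.10, 82.1630).
Mode = β/(α+1) = 82.1630/15.10 = 5.4413.

5.4413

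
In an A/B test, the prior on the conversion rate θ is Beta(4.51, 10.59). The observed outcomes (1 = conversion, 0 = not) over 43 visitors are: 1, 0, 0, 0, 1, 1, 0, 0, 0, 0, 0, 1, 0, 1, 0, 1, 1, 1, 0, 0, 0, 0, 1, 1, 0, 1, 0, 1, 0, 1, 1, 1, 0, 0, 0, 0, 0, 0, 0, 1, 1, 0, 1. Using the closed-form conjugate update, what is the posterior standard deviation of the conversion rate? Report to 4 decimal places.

The Beta prior is conjugate to a Binomial/Bernoulli likelihood; the update adds successes to α and failures to β.
Posterior: Beta(α+k, β+n−k) = Beta(4.51+18, 10.59+25) = Beta(22.51, 35.59).
Var = αβ/((α+β)²(α+β+1)) = 22.51·35.59/(58.10²·59.10) = 0.00401572; SD = √0.00401572 = 0.0634.

0.0634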